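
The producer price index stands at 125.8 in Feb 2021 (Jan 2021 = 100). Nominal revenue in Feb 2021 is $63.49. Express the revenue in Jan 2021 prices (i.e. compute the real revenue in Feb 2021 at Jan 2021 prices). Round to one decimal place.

Real = Nominal ÷ (Index/100) = 63.49 ÷ (125.8/100)
     = 63.49 ÷ 1.258 = 50.4690

50.5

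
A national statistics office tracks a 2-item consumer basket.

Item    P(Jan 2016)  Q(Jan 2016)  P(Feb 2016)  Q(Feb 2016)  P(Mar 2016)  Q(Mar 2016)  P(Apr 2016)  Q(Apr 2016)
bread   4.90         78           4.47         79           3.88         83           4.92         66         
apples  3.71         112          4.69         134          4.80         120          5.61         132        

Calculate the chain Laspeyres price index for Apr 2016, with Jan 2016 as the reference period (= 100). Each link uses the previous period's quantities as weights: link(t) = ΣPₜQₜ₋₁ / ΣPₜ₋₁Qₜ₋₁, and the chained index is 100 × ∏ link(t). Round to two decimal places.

Link Jan 2016→Feb 2016:
ΣP(Feb 2016)Q(Jan 2016) = 4.47×78 + 4.69×112 = 348.66 + 525.28 = 873.94
ΣP(Jan 2016)Q(Jan 2016) = 4.90×78 + 3.71×112 = 382.2 + 415.52 = 797.72
link = 873.94/797.72 = 1.095547
Link Feb 2016→Mar 2016:
ΣP(Mar 2016)Q(Feb 2016) = 3.88×79 + 4.80×134 = 306.52 + 643.2 = 949.72
ΣP(Feb 2016)Q(Feb 2016) = 4.47×79 + 4.69×134 = 353.13 + 628.46 = 981.59
link = 949.72/981.59 = 0.967532
Link Mar 2016→Apr 2016:
ΣP(Apr 2016)Q(Mar 2016) = 4.92×83 + 5.61×120 = 408.36 + 673.2 = 1081.56
ΣP(Mar 2016)Q(Mar 2016) = 3.88×83 + 4.80×120 = 322.04 + 576 = 898.04
link = 1081.56/898.04 = 1.204356
Chained index = 100 × 1.095547 × 0.967532 × 1.204356 = 127.6590

127.66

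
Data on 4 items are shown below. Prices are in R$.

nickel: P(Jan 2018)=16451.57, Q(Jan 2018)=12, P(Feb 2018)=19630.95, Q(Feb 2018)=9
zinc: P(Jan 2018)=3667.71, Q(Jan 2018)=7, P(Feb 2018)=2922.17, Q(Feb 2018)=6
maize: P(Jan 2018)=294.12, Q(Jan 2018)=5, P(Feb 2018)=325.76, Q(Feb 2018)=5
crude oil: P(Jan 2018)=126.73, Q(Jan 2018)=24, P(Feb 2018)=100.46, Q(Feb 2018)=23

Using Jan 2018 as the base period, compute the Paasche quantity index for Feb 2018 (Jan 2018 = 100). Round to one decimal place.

76.2

Paasche quantity index uses current-period prices as weights.
ΣP(Feb 2018)·Q(Feb 2018) = 19630.95×9 + 2922.17×6 + 325.76×5 + 100.46×23 = 176678.55 + 17533.02 + 1628.8 + 2310.58 = 198150.95
ΣP(Feb 2018)·Q(Jan 2018) = 19630.95×12 + 2922.17×7 + 325.76×5 + 100.46×24 = 235571.4 + 20455.19 + 1628.8 + 2411.04 = 260066.43
Index = 198150.95 / 260066.43 × 100 = 76.1924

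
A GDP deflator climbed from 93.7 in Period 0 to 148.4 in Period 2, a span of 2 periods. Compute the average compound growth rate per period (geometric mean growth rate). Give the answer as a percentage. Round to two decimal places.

Growth factor = (148.4/93.7)^(1/2) = (1.583778)^(1/2) = 1.258482
Growth rate = 1.258482 − 1 = 0.258482 = 25.8482%

25.85%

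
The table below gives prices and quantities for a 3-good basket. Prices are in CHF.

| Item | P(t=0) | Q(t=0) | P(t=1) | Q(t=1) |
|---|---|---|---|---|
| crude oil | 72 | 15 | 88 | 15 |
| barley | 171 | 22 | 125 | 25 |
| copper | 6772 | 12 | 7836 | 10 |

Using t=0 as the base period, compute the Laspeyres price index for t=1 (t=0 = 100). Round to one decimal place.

113.9

Laspeyres price index uses base-period quantities as weights.
ΣP(t=1)·Q(t=0) = 88×15 + 125×22 + 7836×12 = 1320 + 2750 + 94032 = 98102
ΣP(t=0)·Q(t=0) = 72×15 + 171×22 + 6772×12 = 1080 + 3762 + 81264 = 86106
Index = 98102 / 86106 × 100 = 113.9317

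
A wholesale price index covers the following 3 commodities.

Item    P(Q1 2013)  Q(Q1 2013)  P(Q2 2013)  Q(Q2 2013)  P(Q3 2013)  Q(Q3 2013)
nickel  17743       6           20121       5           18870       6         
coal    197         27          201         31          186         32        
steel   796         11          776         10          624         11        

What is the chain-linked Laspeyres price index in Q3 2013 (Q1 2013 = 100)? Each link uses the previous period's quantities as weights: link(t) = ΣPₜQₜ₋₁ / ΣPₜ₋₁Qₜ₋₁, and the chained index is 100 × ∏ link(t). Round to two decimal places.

103.71

Link Q1 2013→Q2 2013:
ΣP(Q2 2013)Q(Q1 2013) = 20121×6 + 201×27 + 776×11 = 120726 + 5427 + 8536 = 134689
ΣP(Q1 2013)Q(Q1 2013) = 17743×6 + 197×27 + 796×11 = 106458 + 5319 + 8756 = 120533
link = 134689/120533 = 1.117445
Link Q2 2013→Q3 2013:
ΣP(Q3 2013)Q(Q2 2013) = 18870×5 + 186×31 + 624×10 = 94350 + 5766 + 6240 = 106356
ΣP(Q2 2013)Q(Q2 2013) = 20121×5 + 201×31 + 776×10 = 100605 + 6231 + 7760 = 114596
link = 106356/114596 = 0.928095
Chained index = 100 × 1.117445 × 0.928095 = 103.7095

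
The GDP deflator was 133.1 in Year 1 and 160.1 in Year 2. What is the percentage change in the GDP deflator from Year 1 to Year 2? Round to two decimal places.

20.29%

Change = (160.1 − 133.1) / 133.1 × 100
       = 27.0 / 133.1 × 100 = 20.2855%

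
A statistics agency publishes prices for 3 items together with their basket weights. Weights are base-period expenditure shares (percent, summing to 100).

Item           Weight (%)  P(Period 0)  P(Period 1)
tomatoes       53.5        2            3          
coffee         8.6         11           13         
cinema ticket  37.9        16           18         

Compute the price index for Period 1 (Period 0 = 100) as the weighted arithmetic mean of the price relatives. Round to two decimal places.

133.05

tomatoes: 53.5 × (3/2) = 53.5 × 1.500000 = 80.2500
coffee: 8.6 × (13/11) = 8.6 × 1.181818 = 10.1636
cinema ticket: 37.9 × (18/16) = 37.9 × 1.125000 = 42.6375
Index = Σ wᵢ·(p₁ᵢ/p₀ᵢ) = 80.2500 + 10.1636 + 42.6375 = 133.0511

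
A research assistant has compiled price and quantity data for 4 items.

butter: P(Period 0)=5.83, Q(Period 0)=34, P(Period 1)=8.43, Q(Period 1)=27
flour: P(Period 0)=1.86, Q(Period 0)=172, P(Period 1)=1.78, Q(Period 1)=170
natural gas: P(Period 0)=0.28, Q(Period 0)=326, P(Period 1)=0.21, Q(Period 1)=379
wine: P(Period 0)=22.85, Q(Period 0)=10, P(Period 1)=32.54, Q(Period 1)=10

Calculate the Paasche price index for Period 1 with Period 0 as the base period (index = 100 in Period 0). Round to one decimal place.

115.7

Paasche price index uses current-period quantities as weights.
ΣP(Period 1)·Q(Period 1) = 8.43×27 + 1.78×170 + 0.21×379 + 32.54×10 = 227.61 + 302.6 + 79.59 + 325.4 = 935.2
ΣP(Period 0)·Q(Period 1) = 5.83×27 + 1.86×170 + 0.28×379 + 22.85×10 = 157.41 + 316.2 + 106.12 + 228.5 = 808.23
Index = 935.2 / 808.23 × 100 = 115.7096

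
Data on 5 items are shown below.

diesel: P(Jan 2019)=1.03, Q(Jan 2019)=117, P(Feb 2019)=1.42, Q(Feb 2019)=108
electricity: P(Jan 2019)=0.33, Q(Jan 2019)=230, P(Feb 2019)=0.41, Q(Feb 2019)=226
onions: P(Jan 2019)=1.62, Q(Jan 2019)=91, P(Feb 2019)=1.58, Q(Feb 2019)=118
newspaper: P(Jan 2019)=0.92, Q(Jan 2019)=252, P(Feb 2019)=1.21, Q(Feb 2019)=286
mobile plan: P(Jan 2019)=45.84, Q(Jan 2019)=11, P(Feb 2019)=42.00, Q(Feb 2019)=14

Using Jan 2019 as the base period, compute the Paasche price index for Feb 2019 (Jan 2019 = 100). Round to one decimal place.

106.6

Paasche price index uses current-period quantities as weights.
ΣP(Feb 2019)·Q(Feb 2019) = 1.42×108 + 0.41×226 + 1.58×118 + 1.21×286 + 42.00×14 = 153.36 + 92.66 + 186.44 + 346.06 + 588 = 1366.52
ΣP(Jan 2019)·Q(Feb 2019) = 1.03×108 + 0.33×226 + 1.62×118 + 0.92×286 + 45.84×14 = 111.24 + 74.58 + 191.16 + 263.12 + 641.76 = 1281.86
Index = 1366.52 / 1281.86 × 100 = 106.6045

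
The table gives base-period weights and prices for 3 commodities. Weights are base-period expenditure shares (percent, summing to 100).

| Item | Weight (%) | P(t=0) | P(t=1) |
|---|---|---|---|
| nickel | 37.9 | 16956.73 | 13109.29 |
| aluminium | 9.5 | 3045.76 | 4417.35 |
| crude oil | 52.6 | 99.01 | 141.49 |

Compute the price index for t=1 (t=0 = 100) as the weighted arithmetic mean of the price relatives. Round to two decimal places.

118.25

nickel: 37.9 × (13109.29/16956.73) = 37.9 × 0.773102 = 29.3006
aluminium: 9.5 × (4417.35/3045.76) = 9.5 × 1.450328 = 13.7781
crude oil: 52.6 × (141.49/99.01) = 52.6 × 1.429048 = 75.1679
Index = Σ wᵢ·(p₁ᵢ/p₀ᵢ) = 29.3006 + 13.7781 + 75.1679 = 118.2466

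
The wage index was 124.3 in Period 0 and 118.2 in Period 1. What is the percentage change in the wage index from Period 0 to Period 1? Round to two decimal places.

-4.91%

Change = (118.2 − 124.3) / 124.3 × 100
       = -6.1 / 124.3 × 100 = -4.9075%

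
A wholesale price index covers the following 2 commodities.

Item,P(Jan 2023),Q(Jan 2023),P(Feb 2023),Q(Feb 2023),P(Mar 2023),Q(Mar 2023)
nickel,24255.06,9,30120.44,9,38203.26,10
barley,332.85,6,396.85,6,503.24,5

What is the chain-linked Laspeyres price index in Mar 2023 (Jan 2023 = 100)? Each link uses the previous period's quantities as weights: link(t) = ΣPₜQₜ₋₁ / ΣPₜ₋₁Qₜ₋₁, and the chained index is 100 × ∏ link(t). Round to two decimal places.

Link Jan 2023→Feb 2023:
ΣP(Feb 2023)Q(Jan 2023) = 30120.44×9 + 396.85×6 = 271083.96 + 2381.1 = 273465.06
ΣP(Jan 2023)Q(Jan 2023) = 24255.06×9 + 332.85×6 = 218295.54 + 1997.1 = 220292.64
link = 273465.06/220292.64 = 1.241372
Link Feb 2023→Mar 2023:
ΣP(Mar 2023)Q(Feb 2023) = 38203.26×9 + 503.24×6 = 343829.34 + 3019.44 = 346848.78
ΣP(Feb 2023)Q(Feb 2023) = 30120.44×9 + 396.85×6 = 271083.96 + 2381.1 = 273465.06
link = 346848.78/273465.06 = 1.268348
Chained index = 100 × 1.241372 × 1.268348 = 157.4491

157.45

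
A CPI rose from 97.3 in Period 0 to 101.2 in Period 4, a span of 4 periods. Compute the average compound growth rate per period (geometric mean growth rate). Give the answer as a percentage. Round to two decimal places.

0.99%

Growth factor = (101.2/97.3)^(1/4) = (1.040082)^(1/4) = 1.009873
Growth rate = 1.009873 − 1 = 0.009873 = 0.9873%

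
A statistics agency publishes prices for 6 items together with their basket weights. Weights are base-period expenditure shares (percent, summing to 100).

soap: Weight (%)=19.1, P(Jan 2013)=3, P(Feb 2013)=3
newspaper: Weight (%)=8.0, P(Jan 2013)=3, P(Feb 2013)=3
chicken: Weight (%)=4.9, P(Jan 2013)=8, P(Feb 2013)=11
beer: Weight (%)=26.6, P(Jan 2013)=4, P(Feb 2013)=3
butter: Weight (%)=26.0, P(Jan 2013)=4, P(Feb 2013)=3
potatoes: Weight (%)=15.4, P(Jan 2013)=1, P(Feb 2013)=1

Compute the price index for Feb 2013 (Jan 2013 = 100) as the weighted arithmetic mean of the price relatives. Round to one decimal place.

88.7

soap: 19.1 × (3/3) = 19.1 × 1.000000 = 19.1000
newspaper: 8.0 × (3/3) = 8.0 × 1.000000 = 8.0000
chicken: 4.9 × (11/8) = 4.9 × 1.375000 = 6.7375
beer: 26.6 × (3/4) = 26.6 × 0.750000 = 19.9500
butter: 26.0 × (3/4) = 26.0 × 0.750000 = 19.5000
potatoes: 15.4 × (1/1) = 15.4 × 1.000000 = 15.4000
Index = Σ wᵢ·(p₁ᵢ/p₀ᵢ) = 19.1000 + 8.0000 + 6.7375 + 19.9500 + 19.5000 + 15.4000 = 88.6875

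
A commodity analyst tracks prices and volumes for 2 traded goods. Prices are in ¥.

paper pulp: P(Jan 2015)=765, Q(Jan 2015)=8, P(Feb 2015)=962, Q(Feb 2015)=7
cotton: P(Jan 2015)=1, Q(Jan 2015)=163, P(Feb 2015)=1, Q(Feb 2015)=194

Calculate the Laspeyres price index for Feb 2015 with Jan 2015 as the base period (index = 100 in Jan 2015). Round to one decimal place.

Laspeyres price index uses base-period quantities as weights.
ΣP(Feb 2015)·Q(Jan 2015) = 962×8 + 1×163 = 7696 + 163 = 7859
ΣP(Jan 2015)·Q(Jan 2015) = 765×8 + 1×163 = 6120 + 163 = 6283
Index = 7859 / 6283 × 100 = 125.0836

125.1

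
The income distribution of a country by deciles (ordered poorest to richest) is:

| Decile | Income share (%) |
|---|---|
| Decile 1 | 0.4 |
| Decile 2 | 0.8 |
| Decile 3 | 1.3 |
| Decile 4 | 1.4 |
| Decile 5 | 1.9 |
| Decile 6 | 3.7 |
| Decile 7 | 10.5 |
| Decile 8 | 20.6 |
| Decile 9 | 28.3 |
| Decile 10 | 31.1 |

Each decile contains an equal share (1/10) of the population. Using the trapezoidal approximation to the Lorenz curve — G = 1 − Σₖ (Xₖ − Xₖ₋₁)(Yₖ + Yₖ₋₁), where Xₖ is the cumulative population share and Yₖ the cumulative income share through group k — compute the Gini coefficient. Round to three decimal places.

0.594

Cumulative income shares Yₖ: 0.0040, 0.0120, 0.0250, 0.0390, 0.0580, 0.0950, 0.2000, 0.4060, 0.6890, 1.0000
Σ (Xₖ−Xₖ₋₁)(Yₖ+Yₖ₋₁) = (1/10)(0.0040+0.0000) + (1/10)(0.0120+0.0040) + (1/10)(0.0250+0.0120) + (1/10)(0.0390+0.0250) + (1/10)(0.0580+0.0390) + (1/10)(0.0950+0.0580) + (1/10)(0.2000+0.0950) + (1/10)(0.4060+0.2000) + (1/10)(0.6890+0.4060) + (1/10)(1.0000+0.6890)
  = 0.0004 + 0.0016 + 0.0037 + 0.0064 + 0.0097 + 0.0153 + 0.0295 + 0.0606 + 0.1095 + 0.1689 = 0.4056
G = 1 − 0.4056 = 0.5944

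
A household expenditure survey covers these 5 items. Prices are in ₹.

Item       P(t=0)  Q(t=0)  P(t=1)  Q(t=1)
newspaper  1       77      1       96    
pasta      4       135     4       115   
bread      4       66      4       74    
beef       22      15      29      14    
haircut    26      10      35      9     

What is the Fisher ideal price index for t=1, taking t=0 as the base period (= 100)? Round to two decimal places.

113.05

Laspeyres component (base-period weights):
ΣP(t=1)Q(t=0) = 1×77 + 4×135 + 4×66 + 29×15 + 35×10 = 77 + 540 + 264 + 435 + 350 = 1666
ΣP(t=0)Q(t=0) = 1×77 + 4×135 + 4×66 + 22×15 + 26×10 = 77 + 540 + 264 + 330 + 260 = 1471
L = 1666 / 1471 × 100 = 113.2563
Paasche component (current-period weights):
ΣP(t=1)Q(t=1) = 1×96 + 4×115 + 4×74 + 29×14 + 35×9 = 96 + 460 + 296 + 406 + 315 = 1573
ΣP(t=0)Q(t=1) = 1×96 + 4×115 + 4×74 + 22×14 + 26×9 = 96 + 460 + 296 + 308 + 234 = 1394
P = 1573 / 1394 × 100 = 112.8407
Fisher = √(L × P) = √(113.2563 × 112.8407) = 113.0483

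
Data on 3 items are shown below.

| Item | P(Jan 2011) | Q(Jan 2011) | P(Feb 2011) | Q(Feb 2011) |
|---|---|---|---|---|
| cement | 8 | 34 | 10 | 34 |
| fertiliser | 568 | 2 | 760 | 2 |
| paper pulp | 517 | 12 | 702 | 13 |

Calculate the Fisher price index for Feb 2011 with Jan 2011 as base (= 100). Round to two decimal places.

Laspeyres component (base-period weights):
ΣP(Feb 2011)Q(Jan 2011) = 10×34 + 760×2 + 702×12 = 340 + 1520 + 8424 = 10284
ΣP(Jan 2011)Q(Jan 2011) = 8×34 + 568×2 + 517×12 = 272 + 1136 + 6204 = 7612
L = 10284 / 7612 × 100 = 135.1025
Paasche component (current-period weights):
ΣP(Feb 2011)Q(Feb 2011) = 10×34 + 760×2 + 702×13 = 340 + 1520 + 9126 = 10986
ΣP(Jan 2011)Q(Feb 2011) = 8×34 + 568×2 + 517×13 = 272 + 1136 + 6721 = 8129
P = 10986 / 8129 × 100 = 135.1458
Fisher = √(L × P) = √(135.1025 × 135.1458) = 135.1241

135.12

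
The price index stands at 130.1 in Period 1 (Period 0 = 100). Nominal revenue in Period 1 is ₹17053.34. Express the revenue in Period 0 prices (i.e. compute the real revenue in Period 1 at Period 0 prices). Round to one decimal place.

13107.9

Real = Nominal ÷ (Index/100) = 17053.34 ÷ (130.1/100)
     = 17053.34 ÷ 1.301 = 13107.8709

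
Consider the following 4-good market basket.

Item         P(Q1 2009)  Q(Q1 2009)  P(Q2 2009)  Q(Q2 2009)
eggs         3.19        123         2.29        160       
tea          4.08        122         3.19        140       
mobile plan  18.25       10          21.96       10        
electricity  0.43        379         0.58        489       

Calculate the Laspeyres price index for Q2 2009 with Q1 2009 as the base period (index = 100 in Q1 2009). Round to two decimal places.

89.86

Laspeyres price index uses base-period quantities as weights.
ΣP(Q2 2009)·Q(Q1 2009) = 2.29×123 + 3.19×122 + 21.96×10 + 0.58×379 = 281.67 + 389.18 + 219.6 + 219.82 = 1110.27
ΣP(Q1 2009)·Q(Q1 2009) = 3.19×123 + 4.08×122 + 18.25×10 + 0.43×379 = 392.37 + 497.76 + 182.5 + 162.97 = 1235.6
Index = 1110.27 / 1235.6 × 100 = 89.8567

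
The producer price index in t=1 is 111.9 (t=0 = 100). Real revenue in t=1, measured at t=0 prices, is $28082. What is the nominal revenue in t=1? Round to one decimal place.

31423.8

Nominal = Real × (Index/100) = 28082 × (111.9/100)
        = 28082 × 1.119 = 31423.7580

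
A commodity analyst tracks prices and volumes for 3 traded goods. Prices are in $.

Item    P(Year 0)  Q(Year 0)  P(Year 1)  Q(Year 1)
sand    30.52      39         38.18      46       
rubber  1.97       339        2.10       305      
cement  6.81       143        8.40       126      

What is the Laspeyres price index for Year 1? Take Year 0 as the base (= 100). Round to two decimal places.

Laspeyres price index uses base-period quantities as weights.
ΣP(Year 1)·Q(Year 0) = 38.18×39 + 2.10×339 + 8.40×143 = 1489.02 + 711.9 + 1201.2 = 3402.12
ΣP(Year 0)·Q(Year 0) = 30.52×39 + 1.97×339 + 6.81×143 = 1190.28 + 667.83 + 973.83 = 2831.94
Index = 3402.12 / 2831.94 × 100 = 120.1339

120.13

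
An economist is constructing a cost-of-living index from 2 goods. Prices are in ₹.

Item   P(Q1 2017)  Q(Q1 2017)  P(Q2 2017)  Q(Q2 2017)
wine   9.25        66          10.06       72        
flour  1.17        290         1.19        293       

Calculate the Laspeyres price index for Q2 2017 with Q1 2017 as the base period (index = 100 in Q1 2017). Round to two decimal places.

Laspeyres price index uses base-period quantities as weights.
ΣP(Q2 2017)·Q(Q1 2017) = 10.06×66 + 1.19×290 = 663.96 + 345.1 = 1009.06
ΣP(Q1 2017)·Q(Q1 2017) = 9.25×66 + 1.17×290 = 610.5 + 339.3 = 949.8
Index = 1009.06 / 949.8 × 100 = 106.2392

106.24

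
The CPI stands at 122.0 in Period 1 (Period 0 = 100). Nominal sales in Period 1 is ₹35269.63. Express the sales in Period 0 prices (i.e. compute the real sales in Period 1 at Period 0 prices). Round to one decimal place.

Real = Nominal ÷ (Index/100) = 35269.63 ÷ (122.0/100)
     = 35269.63 ÷ 1.220 = 28909.5328

28909.5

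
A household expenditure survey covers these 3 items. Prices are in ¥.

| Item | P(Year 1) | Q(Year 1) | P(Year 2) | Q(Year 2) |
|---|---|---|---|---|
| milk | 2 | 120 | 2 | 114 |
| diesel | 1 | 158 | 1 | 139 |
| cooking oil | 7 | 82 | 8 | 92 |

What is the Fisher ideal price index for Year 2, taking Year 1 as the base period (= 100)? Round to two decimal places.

Laspeyres component (base-period weights):
ΣP(Year 2)Q(Year 1) = 2×120 + 1×158 + 8×82 = 240 + 158 + 656 = 1054
ΣP(Year 1)Q(Year 1) = 2×120 + 1×158 + 7×82 = 240 + 158 + 574 = 972
L = 1054 / 972 × 100 = 108.4362
Paasche component (current-period weights):
ΣP(Year 2)Q(Year 2) = 2×114 + 1×139 + 8×92 = 228 + 139 + 736 = 1103
ΣP(Year 1)Q(Year 2) = 2×114 + 1×139 + 7×92 = 228 + 139 + 644 = 1011
P = 1103 / 1011 × 100 = 109.0999
Fisher = √(L × P) = √(108.4362 × 109.0999) = 108.7676

108.77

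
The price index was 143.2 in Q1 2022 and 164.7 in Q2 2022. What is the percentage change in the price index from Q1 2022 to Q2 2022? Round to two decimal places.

15.01%

Change = (164.7 − 143.2) / 143.2 × 100
       = 21.5 / 143.2 × 100 = 15.0140%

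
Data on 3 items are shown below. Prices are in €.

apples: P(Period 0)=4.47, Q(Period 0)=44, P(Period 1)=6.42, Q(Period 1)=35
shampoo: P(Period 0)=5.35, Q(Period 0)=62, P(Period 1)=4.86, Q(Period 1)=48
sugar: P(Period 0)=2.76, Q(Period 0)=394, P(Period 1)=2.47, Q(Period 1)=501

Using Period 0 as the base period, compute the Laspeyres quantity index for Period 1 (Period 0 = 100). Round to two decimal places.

Laspeyres quantity index uses base-period prices as weights.
ΣP(Period 0)·Q(Period 1) = 4.47×35 + 5.35×48 + 2.76×501 = 156.45 + 256.8 + 1382.76 = 1796.01
ΣP(Period 0)·Q(Period 0) = 4.47×44 + 5.35×62 + 2.76×394 = 196.68 + 331.7 + 1087.44 = 1615.82
Index = 1796.01 / 1615.82 × 100 = 111.1516

111.15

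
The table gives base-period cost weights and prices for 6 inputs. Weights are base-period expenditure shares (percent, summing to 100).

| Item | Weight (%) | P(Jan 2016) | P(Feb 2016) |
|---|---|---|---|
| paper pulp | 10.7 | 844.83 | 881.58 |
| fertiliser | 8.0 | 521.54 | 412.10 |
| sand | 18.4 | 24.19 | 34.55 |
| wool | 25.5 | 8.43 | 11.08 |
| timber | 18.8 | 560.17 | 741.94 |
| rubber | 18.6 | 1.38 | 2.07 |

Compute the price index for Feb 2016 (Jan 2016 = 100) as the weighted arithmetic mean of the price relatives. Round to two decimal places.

paper pulp: 10.7 × (881.58/844.83) = 10.7 × 1.043500 = 11.1654
fertiliser: 8.0 × (412.10/521.54) = 8.0 × 0.790160 = 6.3213
sand: 18.4 × (34.55/24.19) = 18.4 × 1.428276 = 26.2803
wool: 25.5 × (11.08/8.43) = 25.5 × 1.314353 = 33.5160
timber: 18.8 × (741.94/560.17) = 18.8 × 1.324491 = 24.9004
rubber: 18.6 × (2.07/1.38) = 18.6 × 1.500000 = 27.9000
Index = Σ wᵢ·(p₁ᵢ/p₀ᵢ) = 11.1654 + 6.3213 + 26.2803 + 33.5160 + 24.9004 + 27.9000 = 130.0834

130.08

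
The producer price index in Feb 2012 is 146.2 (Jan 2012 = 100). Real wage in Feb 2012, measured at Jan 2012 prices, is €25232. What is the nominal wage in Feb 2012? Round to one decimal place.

36889.2

Nominal = Real × (Index/100) = 25232 × (146.2/100)
        = 25232 × 1.462 = 36889.1840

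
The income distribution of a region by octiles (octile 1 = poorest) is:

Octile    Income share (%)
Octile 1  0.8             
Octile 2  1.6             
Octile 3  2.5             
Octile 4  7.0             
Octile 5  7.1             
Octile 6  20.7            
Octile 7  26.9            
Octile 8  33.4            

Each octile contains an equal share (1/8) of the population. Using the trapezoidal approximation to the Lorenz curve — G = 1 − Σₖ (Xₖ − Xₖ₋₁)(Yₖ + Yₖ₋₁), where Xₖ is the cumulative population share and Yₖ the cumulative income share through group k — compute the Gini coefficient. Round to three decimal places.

Cumulative income shares Yₖ: 0.0080, 0.0240, 0.0490, 0.1190, 0.1900, 0.3970, 0.6660, 1.0000
Σ (Xₖ−Xₖ₋₁)(Yₖ+Yₖ₋₁) = (1/8)(0.0080+0.0000) + (1/8)(0.0240+0.0080) + (1/8)(0.0490+0.0240) + (1/8)(0.1190+0.0490) + (1/8)(0.1900+0.1190) + (1/8)(0.3970+0.1900) + (1/8)(0.6660+0.3970) + (1/8)(1.0000+0.6660)
  = 0.0010 + 0.0040 + 0.0091 + 0.0210 + 0.0386 + 0.0734 + 0.1329 + 0.2082 = 0.4882
G = 1 − 0.4882 = 0.5118

0.512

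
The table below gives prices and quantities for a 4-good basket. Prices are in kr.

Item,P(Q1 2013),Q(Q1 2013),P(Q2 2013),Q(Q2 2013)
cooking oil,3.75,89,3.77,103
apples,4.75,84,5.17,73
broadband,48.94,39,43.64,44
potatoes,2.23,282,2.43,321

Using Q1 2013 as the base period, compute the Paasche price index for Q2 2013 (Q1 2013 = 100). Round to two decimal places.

96.22

Paasche price index uses current-period quantities as weights.
ΣP(Q2 2013)·Q(Q2 2013) = 3.77×103 + 5.17×73 + 43.64×44 + 2.43×321 = 388.31 + 377.41 + 1920.16 + 780.03 = 3465.91
ΣP(Q1 2013)·Q(Q2 2013) = 3.75×103 + 4.75×73 + 48.94×44 + 2.23×321 = 386.25 + 346.75 + 2153.36 + 715.83 = 3602.19
Index = 3465.91 / 3602.19 × 100 = 96.2167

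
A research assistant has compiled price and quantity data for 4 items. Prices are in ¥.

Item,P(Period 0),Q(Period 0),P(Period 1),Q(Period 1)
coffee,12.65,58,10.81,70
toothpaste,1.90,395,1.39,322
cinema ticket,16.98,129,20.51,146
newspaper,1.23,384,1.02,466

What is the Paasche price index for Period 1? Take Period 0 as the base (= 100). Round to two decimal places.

102.74

Paasche price index uses current-period quantities as weights.
ΣP(Period 1)·Q(Period 1) = 10.81×70 + 1.39×322 + 20.51×146 + 1.02×466 = 756.7 + 447.58 + 2994.46 + 475.32 = 4674.06
ΣP(Period 0)·Q(Period 1) = 12.65×70 + 1.90×322 + 16.98×146 + 1.23×466 = 885.5 + 611.8 + 2479.08 + 573.18 = 4549.56
Index = 4674.06 / 4549.56 × 100 = 102.7365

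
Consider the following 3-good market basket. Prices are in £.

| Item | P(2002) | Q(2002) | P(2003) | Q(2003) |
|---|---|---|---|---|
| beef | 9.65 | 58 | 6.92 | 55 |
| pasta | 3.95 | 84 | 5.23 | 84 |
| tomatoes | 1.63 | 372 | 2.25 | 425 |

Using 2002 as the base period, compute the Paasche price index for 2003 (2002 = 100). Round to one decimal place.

Paasche price index uses current-period quantities as weights.
ΣP(2003)·Q(2003) = 6.92×55 + 5.23×84 + 2.25×425 = 380.6 + 439.32 + 956.25 = 1776.17
ΣP(2002)·Q(2003) = 9.65×55 + 3.95×84 + 1.63×425 = 530.75 + 331.8 + 692.75 = 1555.3
Index = 1776.17 / 1555.3 × 100 = 114.2011

114.2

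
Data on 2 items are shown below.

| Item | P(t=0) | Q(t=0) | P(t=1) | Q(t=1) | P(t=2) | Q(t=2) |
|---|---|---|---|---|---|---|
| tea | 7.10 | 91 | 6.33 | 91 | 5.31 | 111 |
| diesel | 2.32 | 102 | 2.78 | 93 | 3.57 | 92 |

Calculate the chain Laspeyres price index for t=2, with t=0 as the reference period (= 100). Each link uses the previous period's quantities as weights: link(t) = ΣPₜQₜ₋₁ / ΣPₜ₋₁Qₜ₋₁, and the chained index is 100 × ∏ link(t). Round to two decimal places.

Link t=0→t=1:
ΣP(t=1)Q(t=0) = 6.33×91 + 2.78×102 = 576.03 + 283.56 = 859.59
ΣP(t=0)Q(t=0) = 7.10×91 + 2.32×102 = 646.1 + 236.64 = 882.74
link = 859.59/882.74 = 0.973775
Link t=1→t=2:
ΣP(t=2)Q(t=1) = 5.31×91 + 3.57×93 = 483.21 + 332.01 = 815.22
ΣP(t=1)Q(t=1) = 6.33×91 + 2.78×93 = 576.03 + 258.54 = 834.57
link = 815.22/834.57 = 0.976814
Chained index = 100 × 0.973775 × 0.976814 = 95.1197

95.12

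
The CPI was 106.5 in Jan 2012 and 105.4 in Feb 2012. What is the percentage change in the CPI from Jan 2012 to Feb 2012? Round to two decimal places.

-1.03%

Change = (105.4 − 106.5) / 106.5 × 100
       = -1.1 / 106.5 × 100 = -1.0329%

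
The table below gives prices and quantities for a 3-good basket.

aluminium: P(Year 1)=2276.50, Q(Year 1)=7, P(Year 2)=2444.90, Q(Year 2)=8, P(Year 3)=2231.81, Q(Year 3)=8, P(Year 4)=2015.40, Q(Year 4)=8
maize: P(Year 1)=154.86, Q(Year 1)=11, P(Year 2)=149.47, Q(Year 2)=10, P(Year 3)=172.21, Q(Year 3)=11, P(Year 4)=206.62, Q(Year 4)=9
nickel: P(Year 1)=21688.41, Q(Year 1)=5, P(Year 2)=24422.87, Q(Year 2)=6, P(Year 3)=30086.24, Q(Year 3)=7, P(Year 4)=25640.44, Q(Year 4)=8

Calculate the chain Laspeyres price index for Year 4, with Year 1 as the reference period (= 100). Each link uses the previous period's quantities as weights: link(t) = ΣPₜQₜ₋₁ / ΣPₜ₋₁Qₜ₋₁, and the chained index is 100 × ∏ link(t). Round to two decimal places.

Link Year 1→Year 2:
ΣP(Year 2)Q(Year 1) = 2444.90×7 + 149.47×11 + 24422.87×5 = 17114.3 + 1644.17 + 122114.35 = 140872.82
ΣP(Year 1)Q(Year 1) = 2276.50×7 + 154.86×11 + 21688.41×5 = 15935.5 + 1703.46 + 108442.05 = 126081.01
link = 140872.82/126081.01 = 1.117320
Link Year 2→Year 3:
ΣP(Year 3)Q(Year 2) = 2231.81×8 + 172.21×10 + 30086.24×6 = 17854.48 + 1722.1 + 180517.44 = 200094.02
ΣP(Year 2)Q(Year 2) = 2444.90×8 + 149.47×10 + 24422.87×6 = 19559.2 + 1494.7 + 146537.22 = 167591.12
link = 200094.02/167591.12 = 1.193942
Link Year 3→Year 4:
ΣP(Year 4)Q(Year 3) = 2015.40×8 + 206.62×11 + 25640.44×7 = 16123.2 + 2272.82 + 179483.08 = 197879.1
ΣP(Year 3)Q(Year 3) = 2231.81×8 + 172.21×11 + 30086.24×7 = 17854.48 + 1894.31 + 210603.68 = 230352.47
link = 197879.1/230352.47 = 0.859027
Chained index = 100 × 1.117320 × 1.193942 × 0.859027 = 114.5955

114.60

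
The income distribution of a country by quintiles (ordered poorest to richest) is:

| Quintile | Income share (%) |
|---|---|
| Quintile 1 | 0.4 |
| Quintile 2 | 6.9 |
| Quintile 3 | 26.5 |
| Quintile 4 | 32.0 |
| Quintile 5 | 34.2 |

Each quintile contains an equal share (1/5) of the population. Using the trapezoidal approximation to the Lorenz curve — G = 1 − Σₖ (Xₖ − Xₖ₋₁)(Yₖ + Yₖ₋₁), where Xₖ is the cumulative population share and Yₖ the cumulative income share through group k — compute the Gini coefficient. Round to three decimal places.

0.371

Cumulative income shares Yₖ: 0.0040, 0.0730, 0.3380, 0.6580, 1.0000
Σ (Xₖ−Xₖ₋₁)(Yₖ+Yₖ₋₁) = (1/5)(0.0040+0.0000) + (1/5)(0.0730+0.0040) + (1/5)(0.3380+0.0730) + (1/5)(0.6580+0.3380) + (1/5)(1.0000+0.6580)
  = 0.0008 + 0.0154 + 0.0822 + 0.1992 + 0.3316 = 0.6292
G = 1 − 0.6292 = 0.3708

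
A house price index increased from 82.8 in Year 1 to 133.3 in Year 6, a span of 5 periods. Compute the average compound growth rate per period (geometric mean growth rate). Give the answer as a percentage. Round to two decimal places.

Growth factor = (133.3/82.8)^(1/5) = (1.609903)^(1/5) = 1.099917
Growth rate = 1.099917 − 1 = 0.099917 = 9.9917%

9.99%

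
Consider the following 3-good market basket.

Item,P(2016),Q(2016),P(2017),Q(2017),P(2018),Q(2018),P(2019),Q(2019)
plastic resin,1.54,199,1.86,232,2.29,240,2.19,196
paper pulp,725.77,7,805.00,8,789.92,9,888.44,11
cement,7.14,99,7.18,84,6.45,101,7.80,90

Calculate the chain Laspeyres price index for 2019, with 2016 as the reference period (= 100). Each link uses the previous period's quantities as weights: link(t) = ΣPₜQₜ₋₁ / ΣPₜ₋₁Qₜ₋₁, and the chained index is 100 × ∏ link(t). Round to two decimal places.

Link 2016→2017:
ΣP(2017)Q(2016) = 1.86×199 + 805.00×7 + 7.18×99 = 370.14 + 5635 + 710.82 = 6715.96
ΣP(2016)Q(2016) = 1.54×199 + 725.77×7 + 7.14×99 = 306.46 + 5080.39 + 706.86 = 6093.71
link = 6715.96/6093.71 = 1.102113
Link 2017→2018:
ΣP(2018)Q(2017) = 2.29×232 + 789.92×8 + 6.45×84 = 531.28 + 6319.36 + 541.8 = 7392.44
ΣP(2017)Q(2017) = 1.86×232 + 805.00×8 + 7.18×84 = 431.52 + 6440 + 603.12 = 7474.64
link = 7392.44/7474.64 = 0.989003
Link 2018→2019:
ΣP(2019)Q(2018) = 2.19×240 + 888.44×9 + 7.80×101 = 525.6 + 7995.96 + 787.8 = 9309.36
ΣP(2018)Q(2018) = 2.29×240 + 789.92×9 + 6.45×101 = 549.6 + 7109.28 + 651.45 = 8310.33
link = 9309.36/8310.33 = 1.120215
Chained index = 100 × 1.102113 × 0.989003 × 1.120215 = 122.1027

122.10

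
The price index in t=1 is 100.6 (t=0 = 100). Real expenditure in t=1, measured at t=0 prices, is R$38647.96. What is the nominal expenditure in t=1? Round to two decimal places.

38879.85

Nominal = Real × (Index/100) = 38647.96 × (100.6/100)
        = 38647.96 × 1.006 = 38879.8478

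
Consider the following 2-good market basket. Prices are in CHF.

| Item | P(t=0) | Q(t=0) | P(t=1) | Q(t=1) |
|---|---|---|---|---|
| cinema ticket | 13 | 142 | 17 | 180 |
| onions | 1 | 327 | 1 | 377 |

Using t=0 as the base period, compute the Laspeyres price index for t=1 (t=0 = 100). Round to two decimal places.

Laspeyres price index uses base-period quantities as weights.
ΣP(t=1)·Q(t=0) = 17×142 + 1×327 = 2414 + 327 = 2741
ΣP(t=0)·Q(t=0) = 13×142 + 1×327 = 1846 + 327 = 2173
Index = 2741 / 2173 × 100 = 126.1390

126.14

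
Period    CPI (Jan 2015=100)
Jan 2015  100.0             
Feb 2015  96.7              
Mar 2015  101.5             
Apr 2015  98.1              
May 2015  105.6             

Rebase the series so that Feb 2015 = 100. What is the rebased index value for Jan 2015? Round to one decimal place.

Rebased(Jan 2015) = 100.0 / 96.7 × 100 = 103.4126

103.4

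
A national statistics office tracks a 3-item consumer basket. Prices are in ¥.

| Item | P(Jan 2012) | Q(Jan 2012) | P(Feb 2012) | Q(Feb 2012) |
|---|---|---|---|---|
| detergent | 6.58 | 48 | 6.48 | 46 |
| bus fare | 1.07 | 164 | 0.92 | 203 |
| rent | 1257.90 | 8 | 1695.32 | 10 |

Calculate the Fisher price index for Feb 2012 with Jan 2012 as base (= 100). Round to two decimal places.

Laspeyres component (base-period weights):
ΣP(Feb 2012)Q(Jan 2012) = 6.48×48 + 0.92×164 + 1695.32×8 = 311.04 + 150.88 + 13562.56 = 14024.48
ΣP(Jan 2012)Q(Jan 2012) = 6.58×48 + 1.07×164 + 1257.90×8 = 315.84 + 175.48 + 10063.2 = 10554.52
L = 14024.48 / 10554.52 × 100 = 132.8765
Paasche component (current-period weights):
ΣP(Feb 2012)Q(Feb 2012) = 6.48×46 + 0.92×203 + 1695.32×10 = 298.08 + 186.76 + 16953.2 = 17438.04
ΣP(Jan 2012)Q(Feb 2012) = 6.58×46 + 1.07×203 + 1257.90×10 = 302.68 + 217.21 + 12579 = 13098.89
P = 17438.04 / 13098.89 × 100 = 133.1261
Fisher = √(L × P) = √(132.8765 × 133.1261) = 133.0013

133.00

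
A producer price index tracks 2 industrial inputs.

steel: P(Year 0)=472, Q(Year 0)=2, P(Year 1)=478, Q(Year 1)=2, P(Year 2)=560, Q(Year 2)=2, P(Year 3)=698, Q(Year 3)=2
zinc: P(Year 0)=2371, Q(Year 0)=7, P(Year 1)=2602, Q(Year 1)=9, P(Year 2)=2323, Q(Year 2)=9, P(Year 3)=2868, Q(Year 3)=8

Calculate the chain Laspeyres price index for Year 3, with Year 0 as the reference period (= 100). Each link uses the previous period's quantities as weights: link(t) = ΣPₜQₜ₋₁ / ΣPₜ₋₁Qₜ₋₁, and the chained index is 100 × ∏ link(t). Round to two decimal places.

121.99

Link Year 0→Year 1:
ΣP(Year 1)Q(Year 0) = 478×2 + 2602×7 = 956 + 18214 = 19170
ΣP(Year 0)Q(Year 0) = 472×2 + 2371×7 = 944 + 16597 = 17541
link = 19170/17541 = 1.092868
Link Year 1→Year 2:
ΣP(Year 2)Q(Year 1) = 560×2 + 2323×9 = 1120 + 20907 = 22027
ΣP(Year 1)Q(Year 1) = 478×2 + 2602×9 = 956 + 23418 = 24374
link = 22027/24374 = 0.903709
Link Year 2→Year 3:
ΣP(Year 3)Q(Year 2) = 698×2 + 2868×9 = 1396 + 25812 = 27208
ΣP(Year 2)Q(Year 2) = 560×2 + 2323×9 = 1120 + 20907 = 22027
link = 27208/22027 = 1.235211
Chained index = 100 × 1.092868 × 0.903709 × 1.235211 = 121.9937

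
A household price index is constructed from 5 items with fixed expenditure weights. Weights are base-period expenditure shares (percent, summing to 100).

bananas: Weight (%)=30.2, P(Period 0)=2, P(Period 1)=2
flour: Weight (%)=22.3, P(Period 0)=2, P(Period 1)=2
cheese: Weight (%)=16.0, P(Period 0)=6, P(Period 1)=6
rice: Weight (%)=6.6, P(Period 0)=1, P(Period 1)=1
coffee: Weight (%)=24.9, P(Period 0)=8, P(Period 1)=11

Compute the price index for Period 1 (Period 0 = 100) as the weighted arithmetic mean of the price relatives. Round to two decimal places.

bananas: 30.2 × (2/2) = 30.2 × 1.000000 = 30.2000
flour: 22.3 × (2/2) = 22.3 × 1.000000 = 22.3000
cheese: 16.0 × (6/6) = 16.0 × 1.000000 = 16.0000
rice: 6.6 × (1/1) = 6.6 × 1.000000 = 6.6000
coffee: 24.9 × (11/8) = 24.9 × 1.375000 = 34.2375
Index = Σ wᵢ·(p₁ᵢ/p₀ᵢ) = 30.2000 + 22.3000 + 16.0000 + 6.6000 + 34.2375 = 109.3375

109.34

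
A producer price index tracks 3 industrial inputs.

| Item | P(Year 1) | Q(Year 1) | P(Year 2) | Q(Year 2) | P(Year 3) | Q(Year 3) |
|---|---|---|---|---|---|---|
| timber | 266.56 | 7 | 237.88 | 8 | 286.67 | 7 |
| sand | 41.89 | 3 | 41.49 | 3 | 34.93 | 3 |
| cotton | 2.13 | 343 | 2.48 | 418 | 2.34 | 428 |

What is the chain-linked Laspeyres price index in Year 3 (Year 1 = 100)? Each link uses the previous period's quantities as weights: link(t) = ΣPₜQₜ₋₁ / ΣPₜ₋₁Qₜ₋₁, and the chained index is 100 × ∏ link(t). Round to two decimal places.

Link Year 1→Year 2:
ΣP(Year 2)Q(Year 1) = 237.88×7 + 41.49×3 + 2.48×343 = 1665.16 + 124.47 + 850.64 = 2640.27
ΣP(Year 1)Q(Year 1) = 266.56×7 + 41.89×3 + 2.13×343 = 1865.92 + 125.67 + 730.59 = 2722.18
link = 2640.27/2722.18 = 0.969910
Link Year 2→Year 3:
ΣP(Year 3)Q(Year 2) = 286.67×8 + 34.93×3 + 2.34×418 = 2293.36 + 104.79 + 978.12 = 3376.27
ΣP(Year 2)Q(Year 2) = 237.88×8 + 41.49×3 + 2.48×418 = 1903.04 + 124.47 + 1036.64 = 3064.15
link = 3376.27/3064.15 = 1.101862
Chained index = 100 × 0.969910 × 1.101862 = 106.8707

106.87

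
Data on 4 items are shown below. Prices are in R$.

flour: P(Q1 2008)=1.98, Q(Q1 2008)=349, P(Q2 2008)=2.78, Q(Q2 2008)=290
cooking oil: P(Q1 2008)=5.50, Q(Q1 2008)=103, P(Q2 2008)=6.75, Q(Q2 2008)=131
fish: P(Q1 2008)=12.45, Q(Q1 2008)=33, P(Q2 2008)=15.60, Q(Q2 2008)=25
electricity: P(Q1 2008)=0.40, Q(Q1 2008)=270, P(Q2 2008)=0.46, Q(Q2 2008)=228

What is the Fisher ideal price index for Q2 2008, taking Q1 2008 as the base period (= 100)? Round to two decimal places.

Laspeyres component (base-period weights):
ΣP(Q2 2008)Q(Q1 2008) = 2.78×349 + 6.75×103 + 15.60×33 + 0.46×270 = 970.22 + 695.25 + 514.8 + 124.2 = 2304.47
ΣP(Q1 2008)Q(Q1 2008) = 1.98×349 + 5.50×103 + 12.45×33 + 0.40×270 = 691.02 + 566.5 + 410.85 + 108 = 1776.37
L = 2304.47 / 1776.37 × 100 = 129.7292
Paasche component (current-period weights):
ΣP(Q2 2008)Q(Q2 2008) = 2.78×290 + 6.75×131 + 15.60×25 + 0.46×228 = 806.2 + 884.25 + 390 + 104.88 = 2185.33
ΣP(Q1 2008)Q(Q2 2008) = 1.98×290 + 5.50×131 + 12.45×25 + 0.40×228 = 574.2 + 720.5 + 311.25 + 91.2 = 1697.15
P = 2185.33 / 1697.15 × 100 = 128.7647
Fisher = √(L × P) = √(129.7292 × 128.7647) = 129.2460

129.25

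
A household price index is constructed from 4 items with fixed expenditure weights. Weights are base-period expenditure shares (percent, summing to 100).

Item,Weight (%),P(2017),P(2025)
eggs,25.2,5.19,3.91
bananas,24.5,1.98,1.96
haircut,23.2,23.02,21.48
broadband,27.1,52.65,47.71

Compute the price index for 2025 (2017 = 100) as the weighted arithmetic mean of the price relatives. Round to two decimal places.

89.44

eggs: 25.2 × (3.91/5.19) = 25.2 × 0.753372 = 18.9850
bananas: 24.5 × (1.96/1.98) = 24.5 × 0.989899 = 24.2525
haircut: 23.2 × (21.48/23.02) = 23.2 × 0.933102 = 21.6480
broadband: 27.1 × (47.71/52.65) = 27.1 × 0.906173 = 24.5573
Index = Σ wᵢ·(p₁ᵢ/p₀ᵢ) = 18.9850 + 24.2525 + 21.6480 + 24.5573 = 89.4427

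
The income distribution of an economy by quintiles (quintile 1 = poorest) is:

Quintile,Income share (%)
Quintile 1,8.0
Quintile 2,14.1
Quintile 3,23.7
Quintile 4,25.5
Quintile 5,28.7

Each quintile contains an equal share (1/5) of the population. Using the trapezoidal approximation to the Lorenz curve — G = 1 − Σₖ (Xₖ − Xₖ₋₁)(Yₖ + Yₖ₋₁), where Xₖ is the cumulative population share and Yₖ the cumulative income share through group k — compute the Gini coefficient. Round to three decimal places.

Cumulative income shares Yₖ: 0.0800, 0.2210, 0.4580, 0.7130, 1.0000
Σ (Xₖ−Xₖ₋₁)(Yₖ+Yₖ₋₁) = (1/5)(0.0800+0.0000) + (1/5)(0.2210+0.0800) + (1/5)(0.4580+0.2210) + (1/5)(0.7130+0.4580) + (1/5)(1.0000+0.7130)
  = 0.0160 + 0.0602 + 0.1358 + 0.2342 + 0.3426 = 0.7888
G = 1 − 0.7888 = 0.2112

0.211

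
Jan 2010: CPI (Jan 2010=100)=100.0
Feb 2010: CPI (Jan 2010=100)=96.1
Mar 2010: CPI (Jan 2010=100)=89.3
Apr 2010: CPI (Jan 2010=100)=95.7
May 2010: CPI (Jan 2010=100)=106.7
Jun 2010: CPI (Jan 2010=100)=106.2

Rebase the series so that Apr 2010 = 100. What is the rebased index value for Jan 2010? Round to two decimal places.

Rebased(Jan 2010) = 100.0 / 95.7 × 100 = 104.4932

104.49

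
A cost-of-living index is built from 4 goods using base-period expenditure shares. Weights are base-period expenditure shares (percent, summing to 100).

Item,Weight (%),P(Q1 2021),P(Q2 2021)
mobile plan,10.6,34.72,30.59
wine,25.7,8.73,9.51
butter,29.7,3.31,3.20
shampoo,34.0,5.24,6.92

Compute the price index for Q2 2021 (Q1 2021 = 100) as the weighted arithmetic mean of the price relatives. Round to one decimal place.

mobile plan: 10.6 × (30.59/34.72) = 10.6 × 0.881048 = 9.3391
wine: 25.7 × (9.51/8.73) = 25.7 × 1.089347 = 27.9962
butter: 29.7 × (3.20/3.31) = 29.7 × 0.966767 = 28.7130
shampoo: 34.0 × (6.92/5.24) = 34.0 × 1.320611 = 44.9008
Index = Σ wᵢ·(p₁ᵢ/p₀ᵢ) = 9.3391 + 27.9962 + 28.7130 + 44.9008 = 110.9491

110.9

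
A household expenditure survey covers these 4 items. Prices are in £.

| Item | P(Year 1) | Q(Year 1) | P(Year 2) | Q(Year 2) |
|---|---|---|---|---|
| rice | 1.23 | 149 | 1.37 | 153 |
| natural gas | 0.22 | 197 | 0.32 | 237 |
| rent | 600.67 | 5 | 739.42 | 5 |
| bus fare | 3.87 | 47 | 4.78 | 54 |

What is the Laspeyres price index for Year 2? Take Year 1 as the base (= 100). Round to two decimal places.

122.78

Laspeyres price index uses base-period quantities as weights.
ΣP(Year 2)·Q(Year 1) = 1.37×149 + 0.32×197 + 739.42×5 + 4.78×47 = 204.13 + 63.04 + 3697.1 + 224.66 = 4188.93
ΣP(Year 1)·Q(Year 1) = 1.23×149 + 0.22×197 + 600.67×5 + 3.87×47 = 183.27 + 43.34 + 3003.35 + 181.89 = 3411.85
Index = 4188.93 / 3411.85 × 100 = 122.7759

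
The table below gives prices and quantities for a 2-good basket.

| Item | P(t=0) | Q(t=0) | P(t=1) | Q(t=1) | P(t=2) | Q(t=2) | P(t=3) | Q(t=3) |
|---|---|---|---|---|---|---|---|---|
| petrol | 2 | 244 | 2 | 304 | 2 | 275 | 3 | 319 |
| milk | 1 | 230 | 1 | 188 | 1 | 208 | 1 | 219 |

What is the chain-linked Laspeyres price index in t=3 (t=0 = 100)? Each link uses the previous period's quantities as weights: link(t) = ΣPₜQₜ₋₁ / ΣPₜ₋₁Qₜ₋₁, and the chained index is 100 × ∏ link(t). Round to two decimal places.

Link t=0→t=1:
ΣP(t=1)Q(t=0) = 2×244 + 1×230 = 488 + 230 = 718
ΣP(t=0)Q(t=0) = 2×244 + 1×230 = 488 + 230 = 718
link = 718/718 = 1.000000
Link t=1→t=2:
ΣP(t=2)Q(t=1) = 2×304 + 1×188 = 608 + 188 = 796
ΣP(t=1)Q(t=1) = 2×304 + 1×188 = 608 + 188 = 796
link = 796/796 = 1.000000
Link t=2→t=3:
ΣP(t=3)Q(t=2) = 3×275 + 1×208 = 825 + 208 = 1033
ΣP(t=2)Q(t=2) = 2×275 + 1×208 = 550 + 208 = 758
link = 1033/758 = 1.362797
Chained index = 100 × 1.000000 × 1.000000 × 1.362797 = 136.2797

136.28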